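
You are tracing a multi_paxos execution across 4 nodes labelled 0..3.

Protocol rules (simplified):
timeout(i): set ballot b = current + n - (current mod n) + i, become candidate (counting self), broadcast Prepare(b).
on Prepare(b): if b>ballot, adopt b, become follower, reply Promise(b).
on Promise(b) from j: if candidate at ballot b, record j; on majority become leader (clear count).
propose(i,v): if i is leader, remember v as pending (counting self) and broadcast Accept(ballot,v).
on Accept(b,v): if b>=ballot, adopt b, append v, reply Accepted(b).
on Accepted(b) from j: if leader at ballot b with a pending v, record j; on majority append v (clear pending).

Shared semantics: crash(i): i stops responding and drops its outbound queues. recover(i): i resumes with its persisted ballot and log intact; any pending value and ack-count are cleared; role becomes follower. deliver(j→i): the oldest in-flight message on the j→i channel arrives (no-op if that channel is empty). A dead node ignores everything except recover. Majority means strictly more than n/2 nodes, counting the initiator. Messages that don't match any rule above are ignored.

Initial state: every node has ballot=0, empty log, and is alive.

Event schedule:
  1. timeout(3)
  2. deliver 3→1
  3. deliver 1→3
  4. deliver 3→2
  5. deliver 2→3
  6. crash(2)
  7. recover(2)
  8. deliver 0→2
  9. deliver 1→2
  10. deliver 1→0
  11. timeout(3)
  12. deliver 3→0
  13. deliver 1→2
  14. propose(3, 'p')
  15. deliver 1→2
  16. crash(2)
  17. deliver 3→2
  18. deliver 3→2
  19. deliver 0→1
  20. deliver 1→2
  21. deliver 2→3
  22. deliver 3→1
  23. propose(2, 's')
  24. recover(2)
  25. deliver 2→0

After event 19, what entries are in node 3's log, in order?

after 1 — timeout(3): n3:cand/b7/[-]
after 2 — deliver 3→1: n1:foll/b7/[-]
after 3 — deliver 1→3: ·
after 4 — deliver 3→2: n2:foll/b7/[-]
after 5 — deliver 2→3: n3:lead/b7/[-]
after 6 — crash(2): n2:✗foll/b7/[-]
after 7 — recover(2): n2:foll/b7/[-]
after 8 — deliver 0→2: ·
after 9 — deliver 1→2: ·
after 10 — deliver 1→0: ·
after 11 — timeout(3): n3:cand/b11/[-]
after 12 — deliver 3→0: n0:foll/b7/[-]
after 13 — deliver 1→2: ·
after 14 — propose(3,'p'): ·
after 15 — deliver 1→2: ·
after 16 — crash(2): n2:✗foll/b7/[-]
after 17 — deliver 3→2: ·
after 18 — deliver 3→2: ·
after 19 — deliver 0→1: ·

empty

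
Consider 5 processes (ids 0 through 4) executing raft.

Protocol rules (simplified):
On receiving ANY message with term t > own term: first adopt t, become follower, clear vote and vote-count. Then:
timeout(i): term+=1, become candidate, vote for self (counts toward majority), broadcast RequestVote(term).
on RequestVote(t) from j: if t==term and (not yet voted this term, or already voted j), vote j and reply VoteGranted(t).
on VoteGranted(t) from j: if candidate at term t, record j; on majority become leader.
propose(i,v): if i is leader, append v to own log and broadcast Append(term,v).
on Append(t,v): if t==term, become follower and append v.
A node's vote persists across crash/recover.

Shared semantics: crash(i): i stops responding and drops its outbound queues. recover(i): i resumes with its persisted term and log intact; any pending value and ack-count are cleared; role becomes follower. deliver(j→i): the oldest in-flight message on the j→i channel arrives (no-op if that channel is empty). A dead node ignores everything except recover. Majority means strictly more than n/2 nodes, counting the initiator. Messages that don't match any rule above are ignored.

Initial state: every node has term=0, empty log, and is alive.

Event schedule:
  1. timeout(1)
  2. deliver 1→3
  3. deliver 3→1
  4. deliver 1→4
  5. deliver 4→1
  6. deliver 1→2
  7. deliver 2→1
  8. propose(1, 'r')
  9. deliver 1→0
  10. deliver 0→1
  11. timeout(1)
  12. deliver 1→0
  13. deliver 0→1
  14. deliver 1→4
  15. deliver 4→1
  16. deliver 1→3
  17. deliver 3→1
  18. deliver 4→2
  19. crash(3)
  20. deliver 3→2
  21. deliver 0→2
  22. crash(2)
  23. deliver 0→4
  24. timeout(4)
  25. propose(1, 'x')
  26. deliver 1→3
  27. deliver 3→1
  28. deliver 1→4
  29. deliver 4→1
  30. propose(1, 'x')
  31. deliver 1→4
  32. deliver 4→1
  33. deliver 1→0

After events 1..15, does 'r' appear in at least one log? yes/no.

yes

[1] timeout(1) → N1(cand t1 [-])
[2] deliver 1→3 → N3(foll t1 [-])
[3] deliver 3→1 → ∅
[4] deliver 1→4 → N4(foll t1 [-])
[5] deliver 4→1 → N1(lead t1 [-])
[6] deliver 1→2 → N2(foll t1 [-])
[7] deliver 2→1 → ∅
[8] propose(1,'r') → N1(lead t1 [r])
[9] deliver 1→0 → N0(foll t1 [-])
[10] deliver 0→1 → ∅
[11] timeout(1) → N1(cand t2 [r])
[12] deliver 1→0 → N0(foll t1 [r])
[13] deliver 0→1 → ∅
[14] deliver 1→4 → N4(foll t1 [r])
[15] deliver 4→1 → ∅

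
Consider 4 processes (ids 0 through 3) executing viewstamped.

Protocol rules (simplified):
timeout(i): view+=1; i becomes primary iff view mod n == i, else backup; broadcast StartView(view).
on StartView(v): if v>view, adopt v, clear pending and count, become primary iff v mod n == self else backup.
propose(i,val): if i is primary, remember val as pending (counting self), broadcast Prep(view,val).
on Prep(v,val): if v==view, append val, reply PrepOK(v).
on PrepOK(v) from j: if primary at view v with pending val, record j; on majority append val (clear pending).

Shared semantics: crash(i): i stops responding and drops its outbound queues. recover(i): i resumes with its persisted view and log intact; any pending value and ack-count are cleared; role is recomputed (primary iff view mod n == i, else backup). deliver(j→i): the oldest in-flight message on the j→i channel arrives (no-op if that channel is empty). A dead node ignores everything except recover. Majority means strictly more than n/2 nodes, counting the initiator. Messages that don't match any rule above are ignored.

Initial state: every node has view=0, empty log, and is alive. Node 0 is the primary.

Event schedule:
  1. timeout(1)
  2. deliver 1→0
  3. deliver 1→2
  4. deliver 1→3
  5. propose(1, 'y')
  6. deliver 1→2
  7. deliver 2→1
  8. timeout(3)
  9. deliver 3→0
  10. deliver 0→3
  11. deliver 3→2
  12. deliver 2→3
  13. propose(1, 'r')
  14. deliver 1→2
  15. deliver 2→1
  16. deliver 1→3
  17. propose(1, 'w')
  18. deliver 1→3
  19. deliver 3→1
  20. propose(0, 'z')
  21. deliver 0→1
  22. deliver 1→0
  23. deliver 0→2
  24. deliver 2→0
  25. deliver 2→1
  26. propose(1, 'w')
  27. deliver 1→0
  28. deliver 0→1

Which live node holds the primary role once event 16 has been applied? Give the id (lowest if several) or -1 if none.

e1 timeout(1): 1[prim,v=1,-]
e2 deliver 1→0: 0[back,v=1,-]
e3 deliver 1→2: 2[back,v=1,-]
e4 deliver 1→3: 3[back,v=1,-]
e5 propose(1,'y'): ·
e6 deliver 1→2: 2[back,v=1,y]
e7 deliver 2→1: ·
e8 timeout(3): 3[back,v=2,-]
e9 deliver 3→0: 0[back,v=2,-]
e10 deliver 0→3: ·
e11 deliver 3→2: 2[prim,v=2,y]
e12 deliver 2→3: ·
e13 propose(1,'r'): ·
e14 deliver 1→2: ·
e15 deliver 2→1: ·
e16 deliver 1→3: ·

1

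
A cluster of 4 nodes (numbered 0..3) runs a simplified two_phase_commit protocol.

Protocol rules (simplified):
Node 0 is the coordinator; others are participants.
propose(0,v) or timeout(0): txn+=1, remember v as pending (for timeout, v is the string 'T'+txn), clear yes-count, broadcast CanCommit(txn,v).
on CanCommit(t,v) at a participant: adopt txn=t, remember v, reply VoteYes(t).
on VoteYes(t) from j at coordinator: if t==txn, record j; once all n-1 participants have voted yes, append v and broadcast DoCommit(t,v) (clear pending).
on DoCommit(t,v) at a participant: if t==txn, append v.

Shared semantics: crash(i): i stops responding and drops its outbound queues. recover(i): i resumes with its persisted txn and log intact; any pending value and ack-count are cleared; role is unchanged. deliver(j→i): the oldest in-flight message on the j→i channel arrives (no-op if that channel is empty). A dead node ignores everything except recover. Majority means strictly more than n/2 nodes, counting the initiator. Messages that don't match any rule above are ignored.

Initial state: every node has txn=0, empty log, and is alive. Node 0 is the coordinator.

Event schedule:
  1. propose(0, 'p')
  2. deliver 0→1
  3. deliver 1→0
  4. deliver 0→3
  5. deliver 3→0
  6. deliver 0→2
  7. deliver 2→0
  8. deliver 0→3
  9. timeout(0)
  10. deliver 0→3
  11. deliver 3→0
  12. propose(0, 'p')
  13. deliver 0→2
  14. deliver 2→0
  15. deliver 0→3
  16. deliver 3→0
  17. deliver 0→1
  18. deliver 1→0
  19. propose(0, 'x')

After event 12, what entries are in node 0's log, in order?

p

after 1 — propose(0,'p'): n0:coor/t1/[-]
after 2 — deliver 0→1: n1:part/t1/[-]
after 3 — deliver 1→0: ·
after 4 — deliver 0→3: n3:part/t1/[-]
after 5 — deliver 3→0: ·
after 6 — deliver 0→2: n2:part/t1/[-]
after 7 — deliver 2→0: n0:coor/t1/[p]
after 8 — deliver 0→3: n3:part/t1/[p]
after 9 — timeout(0): n0:coor/t2/[p]
after 10 — deliver 0→3: n3:part/t2/[p]
after 11 — deliver 3→0: ·
after 12 — propose(0,'p'): n0:coor/t3/[p]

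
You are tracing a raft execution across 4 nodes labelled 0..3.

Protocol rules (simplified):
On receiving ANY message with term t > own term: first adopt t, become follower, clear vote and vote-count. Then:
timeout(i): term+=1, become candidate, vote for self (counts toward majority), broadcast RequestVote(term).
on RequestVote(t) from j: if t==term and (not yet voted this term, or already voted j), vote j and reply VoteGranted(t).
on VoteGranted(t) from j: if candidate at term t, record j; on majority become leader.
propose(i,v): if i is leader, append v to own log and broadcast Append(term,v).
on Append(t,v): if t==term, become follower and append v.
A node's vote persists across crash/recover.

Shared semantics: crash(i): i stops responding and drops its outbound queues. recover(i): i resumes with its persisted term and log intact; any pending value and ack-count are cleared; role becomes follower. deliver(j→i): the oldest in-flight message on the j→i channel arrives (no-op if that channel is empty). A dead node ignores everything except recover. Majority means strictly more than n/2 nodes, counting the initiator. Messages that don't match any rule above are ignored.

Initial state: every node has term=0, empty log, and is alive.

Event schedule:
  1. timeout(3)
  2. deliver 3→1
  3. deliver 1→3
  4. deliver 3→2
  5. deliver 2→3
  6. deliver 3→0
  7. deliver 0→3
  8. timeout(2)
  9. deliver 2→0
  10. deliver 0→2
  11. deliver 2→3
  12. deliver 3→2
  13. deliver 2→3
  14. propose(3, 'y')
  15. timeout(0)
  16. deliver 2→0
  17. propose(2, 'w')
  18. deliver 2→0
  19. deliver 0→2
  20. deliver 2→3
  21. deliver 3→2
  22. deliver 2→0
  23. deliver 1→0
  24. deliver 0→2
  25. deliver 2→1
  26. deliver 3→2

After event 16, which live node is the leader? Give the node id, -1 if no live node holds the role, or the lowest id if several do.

2

after 1 — timeout(3): n3:cand/t1/[-]
after 2 — deliver 3→1: n1:foll/t1/[-]
after 3 — deliver 1→3: ·
after 4 — deliver 3→2: n2:foll/t1/[-]
after 5 — deliver 2→3: n3:lead/t1/[-]
after 6 — deliver 3→0: n0:foll/t1/[-]
after 7 — deliver 0→3: ·
after 8 — timeout(2): n2:cand/t2/[-]
after 9 — deliver 2→0: n0:foll/t2/[-]
after 10 — deliver 0→2: ·
after 11 — deliver 2→3: n3:foll/t2/[-]
after 12 — deliver 3→2: n2:lead/t2/[-]
after 13 — deliver 2→3: ·
after 14 — propose(3,'y'): ·
after 15 — timeout(0): n0:cand/t3/[-]
after 16 — deliver 2→0: ·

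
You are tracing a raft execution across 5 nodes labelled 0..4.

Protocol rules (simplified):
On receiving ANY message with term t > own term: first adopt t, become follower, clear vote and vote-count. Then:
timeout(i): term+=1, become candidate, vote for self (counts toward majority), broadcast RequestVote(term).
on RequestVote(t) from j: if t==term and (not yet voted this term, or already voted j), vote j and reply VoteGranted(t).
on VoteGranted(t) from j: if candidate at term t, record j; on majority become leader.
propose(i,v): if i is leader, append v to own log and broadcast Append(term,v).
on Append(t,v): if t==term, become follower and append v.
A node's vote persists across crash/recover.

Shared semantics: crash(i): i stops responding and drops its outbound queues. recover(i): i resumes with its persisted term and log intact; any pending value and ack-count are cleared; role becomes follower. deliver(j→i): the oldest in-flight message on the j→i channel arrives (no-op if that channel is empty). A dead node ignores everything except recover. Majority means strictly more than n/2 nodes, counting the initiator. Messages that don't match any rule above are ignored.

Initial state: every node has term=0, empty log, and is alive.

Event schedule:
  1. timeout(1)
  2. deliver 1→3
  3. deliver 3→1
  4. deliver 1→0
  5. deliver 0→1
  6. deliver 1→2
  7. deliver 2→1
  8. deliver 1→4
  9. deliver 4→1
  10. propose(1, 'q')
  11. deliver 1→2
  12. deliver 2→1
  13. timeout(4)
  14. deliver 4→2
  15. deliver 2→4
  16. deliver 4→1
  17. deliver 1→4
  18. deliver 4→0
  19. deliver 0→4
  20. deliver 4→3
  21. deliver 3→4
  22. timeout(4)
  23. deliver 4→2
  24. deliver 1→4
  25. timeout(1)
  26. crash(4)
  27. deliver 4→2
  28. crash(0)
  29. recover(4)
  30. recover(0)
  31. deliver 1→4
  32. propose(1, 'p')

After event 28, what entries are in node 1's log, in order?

q

1. timeout(1):  <1:cand t1 ->
2. deliver 1→3:  <3:foll t1 ->
3. deliver 3→1:  nop
4. deliver 1→0:  <0:foll t1 ->
5. deliver 0→1:  <1:lead t1 ->
6. deliver 1→2:  <2:foll t1 ->
7. deliver 2→1:  nop
8. deliver 1→4:  <4:foll t1 ->
9. deliver 4→1:  nop
10. propose(1,'q'):  <1:lead t1 q>
11. deliver 1→2:  <2:foll t1 q>
12. deliver 2→1:  nop
13. timeout(4):  <4:cand t2 ->
14. deliver 4→2:  <2:foll t2 q>
15. deliver 2→4:  nop
16. deliver 4→1:  <1:foll t2 q>
17. deliver 1→4:  nop
18. deliver 4→0:  <0:foll t2 ->
19. deliver 0→4:  <4:lead t2 ->
20. deliver 4→3:  <3:foll t2 ->
21. deliver 3→4:  nop
22. timeout(4):  <4:cand t3 ->
23. deliver 4→2:  <2:foll t3 q>
24. deliver 1→4:  nop
25. timeout(1):  <1:cand t3 q>
26. crash(4):  <4:✗cand t3 ->
27. deliver 4→2:  nop
28. crash(0):  <0:✗foll t2 ->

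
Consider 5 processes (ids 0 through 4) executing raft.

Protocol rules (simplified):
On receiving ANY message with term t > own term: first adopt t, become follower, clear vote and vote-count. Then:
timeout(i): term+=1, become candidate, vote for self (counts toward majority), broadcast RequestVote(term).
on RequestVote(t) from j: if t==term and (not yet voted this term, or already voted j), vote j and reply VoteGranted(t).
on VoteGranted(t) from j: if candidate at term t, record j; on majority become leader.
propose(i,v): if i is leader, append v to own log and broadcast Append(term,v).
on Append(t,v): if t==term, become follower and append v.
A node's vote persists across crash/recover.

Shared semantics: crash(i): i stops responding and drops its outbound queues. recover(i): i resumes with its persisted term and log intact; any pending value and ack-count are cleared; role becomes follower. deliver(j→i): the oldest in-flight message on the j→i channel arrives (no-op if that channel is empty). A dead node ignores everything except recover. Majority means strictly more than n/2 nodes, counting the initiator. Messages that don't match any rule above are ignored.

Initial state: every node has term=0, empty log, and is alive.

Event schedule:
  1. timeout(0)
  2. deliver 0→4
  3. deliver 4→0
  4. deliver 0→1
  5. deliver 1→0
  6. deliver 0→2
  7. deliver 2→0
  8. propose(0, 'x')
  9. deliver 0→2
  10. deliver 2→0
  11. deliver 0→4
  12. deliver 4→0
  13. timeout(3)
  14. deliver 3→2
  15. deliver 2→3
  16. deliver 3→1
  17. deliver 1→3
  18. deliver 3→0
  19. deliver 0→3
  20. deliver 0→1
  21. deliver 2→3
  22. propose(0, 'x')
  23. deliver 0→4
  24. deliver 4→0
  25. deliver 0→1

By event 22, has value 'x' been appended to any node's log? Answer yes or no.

yes

after 1 — timeout(0): n0:cand/t1/[-]
after 2 — deliver 0→4: n4:foll/t1/[-]
after 3 — deliver 4→0: ·
after 4 — deliver 0→1: n1:foll/t1/[-]
after 5 — deliver 1→0: n0:lead/t1/[-]
after 6 — deliver 0→2: n2:foll/t1/[-]
after 7 — deliver 2→0: ·
after 8 — propose(0,'x'): n0:lead/t1/[x]
after 9 — deliver 0→2: n2:foll/t1/[x]
after 10 — deliver 2→0: ·
after 11 — deliver 0→4: n4:foll/t1/[x]
after 12 — deliver 4→0: ·
after 13 — timeout(3): n3:cand/t1/[-]
after 14 — deliver 3→2: ·
after 15 — deliver 2→3: ·
after 16 — deliver 3→1: ·
after 17 — deliver 1→3: ·
after 18 — deliver 3→0: ·
after 19 — deliver 0→3: ·
after 20 — deliver 0→1: n1:foll/t1/[x]
after 21 — deliver 2→3: ·
after 22 — propose(0,'x'): n0:lead/t1/[x,x]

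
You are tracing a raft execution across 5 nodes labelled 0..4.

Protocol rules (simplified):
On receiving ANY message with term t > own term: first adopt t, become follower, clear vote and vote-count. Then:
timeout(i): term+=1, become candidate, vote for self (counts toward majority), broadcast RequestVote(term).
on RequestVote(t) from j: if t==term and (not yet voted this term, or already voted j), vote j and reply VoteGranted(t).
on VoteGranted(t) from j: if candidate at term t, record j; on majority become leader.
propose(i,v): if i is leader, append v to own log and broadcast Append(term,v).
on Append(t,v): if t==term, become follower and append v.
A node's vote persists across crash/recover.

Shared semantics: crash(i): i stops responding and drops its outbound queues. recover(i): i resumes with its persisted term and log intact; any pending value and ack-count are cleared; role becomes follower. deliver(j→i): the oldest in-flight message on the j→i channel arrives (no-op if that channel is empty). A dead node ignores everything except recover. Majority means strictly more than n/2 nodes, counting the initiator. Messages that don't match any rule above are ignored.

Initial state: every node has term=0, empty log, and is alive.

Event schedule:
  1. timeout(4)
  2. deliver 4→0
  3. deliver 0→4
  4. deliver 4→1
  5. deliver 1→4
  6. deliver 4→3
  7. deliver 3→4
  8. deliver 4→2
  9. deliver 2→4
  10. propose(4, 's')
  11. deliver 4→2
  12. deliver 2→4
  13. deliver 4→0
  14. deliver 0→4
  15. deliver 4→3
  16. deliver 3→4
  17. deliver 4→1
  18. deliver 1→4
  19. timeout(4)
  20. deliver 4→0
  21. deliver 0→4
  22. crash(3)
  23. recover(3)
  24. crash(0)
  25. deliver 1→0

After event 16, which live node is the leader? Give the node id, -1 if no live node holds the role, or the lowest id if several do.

4

1. timeout(4):  <4:cand t1 ->
2. deliver 4→0:  <0:foll t1 ->
3. deliver 0→4:  nop
4. deliver 4→1:  <1:foll t1 ->
5. deliver 1→4:  <4:lead t1 ->
6. deliver 4→3:  <3:foll t1 ->
7. deliver 3→4:  nop
8. deliver 4→2:  <2:foll t1 ->
9. deliver 2→4:  nop
10. propose(4,'s'):  <4:lead t1 s>
11. deliver 4→2:  <2:foll t1 s>
12. deliver 2→4:  nop
13. deliver 4→0:  <0:foll t1 s>
14. deliver 0→4:  nop
15. deliver 4→3:  <3:foll t1 s>
16. deliver 3→4:  nop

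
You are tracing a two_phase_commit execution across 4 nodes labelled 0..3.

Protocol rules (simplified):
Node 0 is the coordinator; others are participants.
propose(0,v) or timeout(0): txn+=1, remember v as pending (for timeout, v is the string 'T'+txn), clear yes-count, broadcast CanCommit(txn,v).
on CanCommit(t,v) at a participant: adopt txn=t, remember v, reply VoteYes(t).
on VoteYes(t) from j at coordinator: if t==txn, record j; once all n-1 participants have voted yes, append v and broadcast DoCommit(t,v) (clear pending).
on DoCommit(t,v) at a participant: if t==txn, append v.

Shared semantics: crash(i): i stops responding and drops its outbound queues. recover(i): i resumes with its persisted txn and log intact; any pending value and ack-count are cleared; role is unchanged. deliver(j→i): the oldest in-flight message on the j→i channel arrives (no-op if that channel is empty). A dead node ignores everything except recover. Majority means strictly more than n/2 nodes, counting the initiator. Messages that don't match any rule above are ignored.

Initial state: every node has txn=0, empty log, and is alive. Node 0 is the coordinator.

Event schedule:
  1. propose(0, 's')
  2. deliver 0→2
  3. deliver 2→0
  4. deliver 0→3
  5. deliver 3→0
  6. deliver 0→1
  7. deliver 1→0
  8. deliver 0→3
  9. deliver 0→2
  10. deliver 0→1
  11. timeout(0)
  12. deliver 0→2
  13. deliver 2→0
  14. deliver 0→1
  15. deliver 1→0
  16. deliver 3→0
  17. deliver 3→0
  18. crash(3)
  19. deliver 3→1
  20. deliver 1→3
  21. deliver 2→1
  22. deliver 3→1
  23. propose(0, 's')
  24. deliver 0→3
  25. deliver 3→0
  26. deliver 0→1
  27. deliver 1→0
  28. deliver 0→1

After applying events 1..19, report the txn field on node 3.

e1 propose(0,'s'): 0[coor,t=1,-]
e2 deliver 0→2: 2[part,t=1,-]
e3 deliver 2→0: ·
e4 deliver 0→3: 3[part,t=1,-]
e5 deliver 3→0: ·
e6 deliver 0→1: 1[part,t=1,-]
e7 deliver 1→0: 0[coor,t=1,s]
e8 deliver 0→3: 3[part,t=1,s]
e9 deliver 0→2: 2[part,t=1,s]
e10 deliver 0→1: 1[part,t=1,s]
e11 timeout(0): 0[coor,t=2,s]
e12 deliver 0→2: 2[part,t=2,s]
e13 deliver 2→0: ·
e14 deliver 0→1: 1[part,t=2,s]
e15 deliver 1→0: ·
e16 deliver 3→0: ·
e17 deliver 3→0: ·
e18 crash(3): 3[✗part,t=1,s]
e19 deliver 3→1: ·

1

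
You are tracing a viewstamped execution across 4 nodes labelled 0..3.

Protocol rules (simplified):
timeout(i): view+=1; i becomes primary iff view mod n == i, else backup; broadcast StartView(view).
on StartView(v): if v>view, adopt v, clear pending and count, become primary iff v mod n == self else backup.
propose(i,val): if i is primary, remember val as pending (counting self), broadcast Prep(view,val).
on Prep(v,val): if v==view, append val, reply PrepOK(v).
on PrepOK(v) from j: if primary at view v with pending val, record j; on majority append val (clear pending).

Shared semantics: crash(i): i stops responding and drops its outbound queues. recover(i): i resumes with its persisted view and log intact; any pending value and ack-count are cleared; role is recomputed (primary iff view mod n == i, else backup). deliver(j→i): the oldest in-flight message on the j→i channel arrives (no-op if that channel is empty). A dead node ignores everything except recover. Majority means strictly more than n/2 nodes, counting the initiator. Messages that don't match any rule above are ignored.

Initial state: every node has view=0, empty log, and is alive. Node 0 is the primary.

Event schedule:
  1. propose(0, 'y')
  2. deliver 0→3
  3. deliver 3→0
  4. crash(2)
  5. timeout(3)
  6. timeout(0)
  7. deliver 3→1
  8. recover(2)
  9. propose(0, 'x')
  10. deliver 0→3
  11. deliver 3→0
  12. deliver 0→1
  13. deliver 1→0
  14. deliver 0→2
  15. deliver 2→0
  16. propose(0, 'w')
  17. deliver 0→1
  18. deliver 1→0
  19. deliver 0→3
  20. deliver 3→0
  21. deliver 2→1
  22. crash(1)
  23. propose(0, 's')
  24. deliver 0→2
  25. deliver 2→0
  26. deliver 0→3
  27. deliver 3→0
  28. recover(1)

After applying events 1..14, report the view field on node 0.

step 1 propose(0,'y'): —
step 2 deliver 0→3: 3={back,v=0,log=y}
step 3 deliver 3→0: —
step 4 crash(2): 2={✗back,v=0,log=-}
step 5 timeout(3): 3={back,v=1,log=y}
step 6 timeout(0): 0={back,v=1,log=-}
step 7 deliver 3→1: 1={prim,v=1,log=-}
step 8 recover(2): 2={back,v=0,log=-}
step 9 propose(0,'x'): —
step 10 deliver 0→3: —
step 11 deliver 3→0: —
step 12 deliver 0→1: —
step 13 deliver 1→0: —
step 14 deliver 0→2: 2={back,v=0,log=y}

1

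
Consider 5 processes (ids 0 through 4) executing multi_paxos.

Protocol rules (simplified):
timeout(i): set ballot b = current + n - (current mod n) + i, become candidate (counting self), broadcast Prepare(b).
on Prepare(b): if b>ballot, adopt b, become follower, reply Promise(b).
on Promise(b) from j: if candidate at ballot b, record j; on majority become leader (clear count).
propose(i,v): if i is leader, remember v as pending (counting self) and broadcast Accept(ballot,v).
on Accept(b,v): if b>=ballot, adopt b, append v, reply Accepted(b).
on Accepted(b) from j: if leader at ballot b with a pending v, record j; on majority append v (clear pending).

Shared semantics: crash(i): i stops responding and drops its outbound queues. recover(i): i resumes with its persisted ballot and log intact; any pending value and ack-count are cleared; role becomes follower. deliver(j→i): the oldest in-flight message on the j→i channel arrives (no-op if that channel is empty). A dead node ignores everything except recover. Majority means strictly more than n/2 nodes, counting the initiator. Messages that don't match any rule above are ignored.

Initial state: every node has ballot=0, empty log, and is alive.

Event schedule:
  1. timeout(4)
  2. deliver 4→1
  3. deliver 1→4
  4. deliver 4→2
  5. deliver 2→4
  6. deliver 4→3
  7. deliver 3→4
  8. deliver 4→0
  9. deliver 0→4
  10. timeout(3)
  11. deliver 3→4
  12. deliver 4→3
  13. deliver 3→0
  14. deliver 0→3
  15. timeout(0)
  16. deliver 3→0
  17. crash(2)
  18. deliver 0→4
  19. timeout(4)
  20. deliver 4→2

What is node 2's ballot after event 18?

step 1 timeout(4): 4={cand,b=9,log=-}
step 2 deliver 4→1: 1={foll,b=9,log=-}
step 3 deliver 1→4: —
step 4 deliver 4→2: 2={foll,b=9,log=-}
step 5 deliver 2→4: 4={lead,b=9,log=-}
step 6 deliver 4→3: 3={foll,b=9,log=-}
step 7 deliver 3→4: —
step 8 deliver 4→0: 0={foll,b=9,log=-}
step 9 deliver 0→4: —
step 10 timeout(3): 3={cand,b=13,log=-}
step 11 deliver 3→4: 4={foll,b=13,log=-}
step 12 deliver 4→3: —
step 13 deliver 3→0: 0={foll,b=13,log=-}
step 14 deliver 0→3: 3={lead,b=13,log=-}
step 15 timeout(0): 0={cand,b=15,log=-}
step 16 deliver 3→0: —
step 17 crash(2): 2={✗foll,b=9,log=-}
step 18 deliver 0→4: 4={foll,b=15,log=-}

9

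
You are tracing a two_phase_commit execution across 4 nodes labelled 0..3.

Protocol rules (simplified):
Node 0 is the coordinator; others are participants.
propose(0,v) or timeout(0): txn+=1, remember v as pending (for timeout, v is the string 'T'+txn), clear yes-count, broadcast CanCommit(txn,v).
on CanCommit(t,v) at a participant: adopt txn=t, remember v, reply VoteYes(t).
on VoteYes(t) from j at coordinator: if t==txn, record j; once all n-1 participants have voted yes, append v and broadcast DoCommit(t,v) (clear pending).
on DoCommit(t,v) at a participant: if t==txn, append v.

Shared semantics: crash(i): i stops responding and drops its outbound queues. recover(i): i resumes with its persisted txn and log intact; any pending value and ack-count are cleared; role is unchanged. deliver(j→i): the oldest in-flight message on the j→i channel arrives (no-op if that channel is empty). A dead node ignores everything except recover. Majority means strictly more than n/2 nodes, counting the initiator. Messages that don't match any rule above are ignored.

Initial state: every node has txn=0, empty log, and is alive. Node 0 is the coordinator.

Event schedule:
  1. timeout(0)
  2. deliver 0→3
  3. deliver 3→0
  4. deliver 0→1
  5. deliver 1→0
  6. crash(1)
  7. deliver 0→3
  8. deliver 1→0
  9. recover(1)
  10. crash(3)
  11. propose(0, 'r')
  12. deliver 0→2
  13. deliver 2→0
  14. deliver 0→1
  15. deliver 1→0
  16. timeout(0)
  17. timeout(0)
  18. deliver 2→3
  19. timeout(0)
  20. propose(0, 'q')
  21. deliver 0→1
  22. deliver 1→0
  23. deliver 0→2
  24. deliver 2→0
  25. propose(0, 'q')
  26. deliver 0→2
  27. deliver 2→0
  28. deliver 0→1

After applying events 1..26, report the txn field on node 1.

3

[1] timeout(0) → N0(coor t1 [-])
[2] deliver 0→3 → N3(part t1 [-])
[3] deliver 3→0 → ∅
[4] deliver 0→1 → N1(part t1 [-])
[5] deliver 1→0 → ∅
[6] crash(1) → N1(✗part t1 [-])
[7] deliver 0→3 → ∅
[8] deliver 1→0 → ∅
[9] recover(1) → N1(part t1 [-])
[10] crash(3) → N3(✗part t1 [-])
[11] propose(0,'r') → N0(coor t2 [-])
[12] deliver 0→2 → N2(part t1 [-])
[13] deliver 2→0 → ∅
[14] deliver 0→1 → N1(part t2 [-])
[15] deliver 1→0 → ∅
[16] timeout(0) → N0(coor t3 [-])
[17] timeout(0) → N0(coor t4 [-])
[18] deliver 2→3 → ∅
[19] timeout(0) → N0(coor t5 [-])
[20] propose(0,'q') → N0(coor t6 [-])
[21] deliver 0→1 → N1(part t3 [-])
[22] deliver 1→0 → ∅
[23] deliver 0→2 → N2(part t2 [-])
[24] deliver 2→0 → ∅
[25] propose(0,'q') → N0(coor t7 [-])
[26] deliver 0→2 → N2(part t3 [-])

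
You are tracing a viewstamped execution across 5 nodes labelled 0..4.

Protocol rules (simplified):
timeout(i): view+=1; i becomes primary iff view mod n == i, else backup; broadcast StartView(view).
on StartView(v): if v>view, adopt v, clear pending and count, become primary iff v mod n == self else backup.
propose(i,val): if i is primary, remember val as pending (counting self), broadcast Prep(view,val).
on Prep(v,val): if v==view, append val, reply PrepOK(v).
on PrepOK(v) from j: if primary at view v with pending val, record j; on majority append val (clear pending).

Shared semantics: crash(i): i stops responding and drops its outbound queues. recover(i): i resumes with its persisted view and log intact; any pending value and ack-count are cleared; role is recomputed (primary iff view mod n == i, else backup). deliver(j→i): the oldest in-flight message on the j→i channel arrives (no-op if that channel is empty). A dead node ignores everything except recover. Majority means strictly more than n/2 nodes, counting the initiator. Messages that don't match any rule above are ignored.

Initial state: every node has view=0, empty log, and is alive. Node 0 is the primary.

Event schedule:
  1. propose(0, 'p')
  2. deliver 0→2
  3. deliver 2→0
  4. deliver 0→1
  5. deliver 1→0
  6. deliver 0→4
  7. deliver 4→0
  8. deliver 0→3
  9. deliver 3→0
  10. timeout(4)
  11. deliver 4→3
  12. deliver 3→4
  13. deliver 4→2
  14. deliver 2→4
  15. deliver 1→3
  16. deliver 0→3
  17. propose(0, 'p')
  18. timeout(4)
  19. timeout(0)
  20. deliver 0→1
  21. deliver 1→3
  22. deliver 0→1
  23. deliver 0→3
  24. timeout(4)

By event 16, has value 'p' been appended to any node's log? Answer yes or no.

yes

1. propose(0,'p'):  nop
2. deliver 0→2:  <2:back v0 p>
3. deliver 2→0:  nop
4. deliver 0→1:  <1:back v0 p>
5. deliver 1→0:  <0:prim v0 p>
6. deliver 0→4:  <4:back v0 p>
7. deliver 4→0:  nop
8. deliver 0→3:  <3:back v0 p>
9. deliver 3→0:  nop
10. timeout(4):  <4:back v1 p>
11. deliver 4→3:  <3:back v1 p>
12. deliver 3→4:  nop
13. deliver 4→2:  <2:back v1 p>
14. deliver 2→4:  nop
15. deliver 1→3:  nop
16. deliver 0→3:  nop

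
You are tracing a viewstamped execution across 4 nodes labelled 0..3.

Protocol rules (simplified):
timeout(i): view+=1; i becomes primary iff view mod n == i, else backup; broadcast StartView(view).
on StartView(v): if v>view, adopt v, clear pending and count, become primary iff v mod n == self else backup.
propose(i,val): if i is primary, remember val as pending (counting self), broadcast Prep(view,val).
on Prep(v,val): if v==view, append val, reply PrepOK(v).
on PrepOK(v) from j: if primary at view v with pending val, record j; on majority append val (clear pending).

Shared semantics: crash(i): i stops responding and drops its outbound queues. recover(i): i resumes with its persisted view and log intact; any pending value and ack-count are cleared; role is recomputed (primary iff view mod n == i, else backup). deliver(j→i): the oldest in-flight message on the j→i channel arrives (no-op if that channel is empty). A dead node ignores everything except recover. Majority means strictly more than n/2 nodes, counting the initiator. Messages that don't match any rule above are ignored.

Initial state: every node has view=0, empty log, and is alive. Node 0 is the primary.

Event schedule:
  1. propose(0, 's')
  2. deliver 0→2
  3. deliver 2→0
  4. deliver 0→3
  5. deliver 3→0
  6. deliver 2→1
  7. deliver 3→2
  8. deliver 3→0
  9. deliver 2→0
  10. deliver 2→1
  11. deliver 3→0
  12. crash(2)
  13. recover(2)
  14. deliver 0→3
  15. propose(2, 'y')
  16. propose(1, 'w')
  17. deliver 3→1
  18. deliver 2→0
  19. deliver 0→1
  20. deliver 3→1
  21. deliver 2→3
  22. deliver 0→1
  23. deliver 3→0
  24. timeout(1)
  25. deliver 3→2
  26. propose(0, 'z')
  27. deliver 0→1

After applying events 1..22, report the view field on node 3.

step 1 propose(0,'s'): —
step 2 deliver 0→2: 2={back,v=0,log=s}
step 3 deliver 2→0: —
step 4 deliver 0→3: 3={back,v=0,log=s}
step 5 deliver 3→0: 0={prim,v=0,log=s}
step 6 deliver 2→1: —
step 7 deliver 3→2: —
step 8 deliver 3→0: —
step 9 deliver 2→0: —
step 10 deliver 2→1: —
step 11 deliver 3→0: —
step 12 crash(2): 2={✗back,v=0,log=s}
step 13 recover(2): 2={back,v=0,log=s}
step 14 deliver 0→3: —
step 15 propose(2,'y'): —
step 16 propose(1,'w'): —
step 17 deliver 3→1: —
step 18 deliver 2→0: —
step 19 deliver 0→1: 1={back,v=0,log=s}
step 20 deliver 3→1: —
step 21 deliver 2→3: —
step 22 deliver 0→1: —

0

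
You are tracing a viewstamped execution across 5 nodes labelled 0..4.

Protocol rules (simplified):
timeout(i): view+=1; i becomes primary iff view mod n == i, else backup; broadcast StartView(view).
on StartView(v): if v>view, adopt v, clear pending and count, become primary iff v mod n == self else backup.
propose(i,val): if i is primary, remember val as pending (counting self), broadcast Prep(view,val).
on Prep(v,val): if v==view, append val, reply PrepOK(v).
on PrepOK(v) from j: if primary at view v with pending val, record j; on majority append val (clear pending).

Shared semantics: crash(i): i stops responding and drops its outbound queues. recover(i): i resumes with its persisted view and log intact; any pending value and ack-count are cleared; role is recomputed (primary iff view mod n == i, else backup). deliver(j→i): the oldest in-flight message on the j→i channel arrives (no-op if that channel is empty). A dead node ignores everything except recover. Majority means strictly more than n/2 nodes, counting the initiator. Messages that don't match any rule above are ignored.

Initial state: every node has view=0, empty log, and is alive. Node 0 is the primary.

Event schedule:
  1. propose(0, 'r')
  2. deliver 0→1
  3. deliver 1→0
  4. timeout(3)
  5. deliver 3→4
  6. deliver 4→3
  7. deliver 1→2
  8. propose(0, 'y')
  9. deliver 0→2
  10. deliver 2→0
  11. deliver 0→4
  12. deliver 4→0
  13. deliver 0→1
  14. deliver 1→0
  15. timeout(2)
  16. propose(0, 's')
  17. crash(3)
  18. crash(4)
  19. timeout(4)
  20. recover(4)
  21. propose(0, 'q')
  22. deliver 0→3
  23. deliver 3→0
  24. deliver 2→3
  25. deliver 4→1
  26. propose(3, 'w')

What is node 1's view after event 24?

e1 propose(0,'r'): ·
e2 deliver 0→1: 1[back,v=0,r]
e3 deliver 1→0: ·
e4 timeout(3): 3[back,v=1,-]
e5 deliver 3→4: 4[back,v=1,-]
e6 deliver 4→3: ·
e7 deliver 1→2: ·
e8 propose(0,'y'): ·
e9 deliver 0→2: 2[back,v=0,r]
e10 deliver 2→0: ·
e11 deliver 0→4: ·
e12 deliver 4→0: ·
e13 deliver 0→1: 1[back,v=0,r,y]
e14 deliver 1→0: 0[prim,v=0,y]
e15 timeout(2): 2[back,v=1,r]
e16 propose(0,'s'): ·
e17 crash(3): 3[✗back,v=1,-]
e18 crash(4): 4[✗back,v=1,-]
e19 timeout(4): ·
e20 recover(4): 4[back,v=1,-]
e21 propose(0,'q'): ·
e22 deliver 0→3: ·
e23 deliver 3→0: ·
e24 deliver 2→3: ·

0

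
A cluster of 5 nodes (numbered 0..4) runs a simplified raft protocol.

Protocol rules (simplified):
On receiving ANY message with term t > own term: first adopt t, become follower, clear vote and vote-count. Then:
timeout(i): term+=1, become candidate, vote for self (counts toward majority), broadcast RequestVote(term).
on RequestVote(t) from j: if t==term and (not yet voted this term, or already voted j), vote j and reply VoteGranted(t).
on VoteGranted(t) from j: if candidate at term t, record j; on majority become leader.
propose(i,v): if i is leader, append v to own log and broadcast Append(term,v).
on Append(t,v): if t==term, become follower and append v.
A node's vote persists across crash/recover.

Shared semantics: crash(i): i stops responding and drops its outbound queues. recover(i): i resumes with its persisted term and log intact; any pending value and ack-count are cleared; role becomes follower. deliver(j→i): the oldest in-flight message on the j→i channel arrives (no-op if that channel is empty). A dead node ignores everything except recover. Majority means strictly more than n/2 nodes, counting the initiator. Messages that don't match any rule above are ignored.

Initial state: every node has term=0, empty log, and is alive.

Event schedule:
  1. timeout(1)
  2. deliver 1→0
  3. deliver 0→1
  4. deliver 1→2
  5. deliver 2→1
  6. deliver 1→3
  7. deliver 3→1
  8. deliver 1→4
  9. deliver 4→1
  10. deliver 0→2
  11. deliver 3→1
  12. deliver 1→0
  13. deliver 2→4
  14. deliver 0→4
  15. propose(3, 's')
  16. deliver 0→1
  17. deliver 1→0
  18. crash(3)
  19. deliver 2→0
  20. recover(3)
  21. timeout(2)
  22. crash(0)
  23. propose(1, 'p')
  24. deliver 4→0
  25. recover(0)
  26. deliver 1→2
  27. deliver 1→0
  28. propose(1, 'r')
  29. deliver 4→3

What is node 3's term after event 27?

1

1. timeout(1):  <1:cand t1 ->
2. deliver 1→0:  <0:foll t1 ->
3. deliver 0→1:  nop
4. deliver 1→2:  <2:foll t1 ->
5. deliver 2→1:  <1:lead t1 ->
6. deliver 1→3:  <3:foll t1 ->
7. deliver 3→1:  nop
8. deliver 1→4:  <4:foll t1 ->
9. deliver 4→1:  nop
10. deliver 0→2:  nop
11. deliver 3→1:  nop
12. deliver 1→0:  nop
13. deliver 2→4:  nop
14. deliver 0→4:  nop
15. propose(3,'s'):  nop
16. deliver 0→1:  nop
17. deliver 1→0:  nop
18. crash(3):  <3:✗foll t1 ->
19. deliver 2→0:  nop
20. recover(3):  <3:foll t1 ->
21. timeout(2):  <2:cand t2 ->
22. crash(0):  <0:✗foll t1 ->
23. propose(1,'p'):  <1:lead t1 p>
24. deliver 4→0:  nop
25. recover(0):  <0:foll t1 ->
26. deliver 1→2:  nop
27. deliver 1→0:  <0:foll t1 p>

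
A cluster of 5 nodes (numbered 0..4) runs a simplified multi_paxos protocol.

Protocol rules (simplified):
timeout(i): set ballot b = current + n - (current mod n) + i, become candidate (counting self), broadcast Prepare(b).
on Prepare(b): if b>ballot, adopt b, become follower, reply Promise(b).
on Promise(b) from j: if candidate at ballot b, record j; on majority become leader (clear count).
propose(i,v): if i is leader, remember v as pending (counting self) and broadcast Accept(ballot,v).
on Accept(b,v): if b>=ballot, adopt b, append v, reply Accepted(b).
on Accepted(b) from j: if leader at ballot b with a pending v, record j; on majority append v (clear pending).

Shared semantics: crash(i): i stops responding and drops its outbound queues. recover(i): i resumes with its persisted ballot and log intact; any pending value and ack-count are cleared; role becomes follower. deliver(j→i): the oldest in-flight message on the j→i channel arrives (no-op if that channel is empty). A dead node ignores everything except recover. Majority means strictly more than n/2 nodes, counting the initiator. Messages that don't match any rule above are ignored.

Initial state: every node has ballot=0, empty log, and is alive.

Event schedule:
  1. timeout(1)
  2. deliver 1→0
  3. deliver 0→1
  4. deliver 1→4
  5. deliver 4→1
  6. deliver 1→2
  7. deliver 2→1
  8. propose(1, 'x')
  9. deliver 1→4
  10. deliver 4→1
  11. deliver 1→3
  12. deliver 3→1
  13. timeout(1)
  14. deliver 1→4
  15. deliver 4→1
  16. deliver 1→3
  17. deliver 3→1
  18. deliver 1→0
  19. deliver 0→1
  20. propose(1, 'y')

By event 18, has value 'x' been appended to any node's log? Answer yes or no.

yes

1. timeout(1):  <1:cand b6 ->
2. deliver 1→0:  <0:foll b6 ->
3. deliver 0→1:  nop
4. deliver 1→4:  <4:foll b6 ->
5. deliver 4→1:  <1:lead b6 ->
6. deliver 1→2:  <2:foll b6 ->
7. deliver 2→1:  nop
8. propose(1,'x'):  nop
9. deliver 1→4:  <4:foll b6 x>
10. deliver 4→1:  nop
11. deliver 1→3:  <3:foll b6 ->
12. deliver 3→1:  nop
13. timeout(1):  <1:cand b11 ->
14. deliver 1→4:  <4:foll b11 x>
15. deliver 4→1:  nop
16. deliver 1→3:  <3:foll b6 x>
17. deliver 3→1:  nop
18. deliver 1→0:  <0:foll b6 x>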